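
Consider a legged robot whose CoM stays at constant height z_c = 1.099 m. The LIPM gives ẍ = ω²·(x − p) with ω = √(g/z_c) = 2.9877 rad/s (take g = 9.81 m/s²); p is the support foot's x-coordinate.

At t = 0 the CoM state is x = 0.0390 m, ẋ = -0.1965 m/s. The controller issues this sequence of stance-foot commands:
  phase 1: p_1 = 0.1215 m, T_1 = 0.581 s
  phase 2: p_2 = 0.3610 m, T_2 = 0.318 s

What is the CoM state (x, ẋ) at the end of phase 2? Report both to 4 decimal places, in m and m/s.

phase 1: p=0.1215, T=0.581, ωT=1.735854, cosh=2.925010, sinh=2.748760; start (x,ẋ)=(0.039000, -0.196500) → end (x,ẋ)=(-0.300598, -1.252293)
phase 2: p=0.3610, T=0.318, ωT=0.950089, cosh=1.486323, sinh=1.099616; start (x,ẋ)=(-0.300598, -1.252293) → end (x,ẋ)=(-1.083252, -4.034876)

x = -1.0833, ẋ = -4.0349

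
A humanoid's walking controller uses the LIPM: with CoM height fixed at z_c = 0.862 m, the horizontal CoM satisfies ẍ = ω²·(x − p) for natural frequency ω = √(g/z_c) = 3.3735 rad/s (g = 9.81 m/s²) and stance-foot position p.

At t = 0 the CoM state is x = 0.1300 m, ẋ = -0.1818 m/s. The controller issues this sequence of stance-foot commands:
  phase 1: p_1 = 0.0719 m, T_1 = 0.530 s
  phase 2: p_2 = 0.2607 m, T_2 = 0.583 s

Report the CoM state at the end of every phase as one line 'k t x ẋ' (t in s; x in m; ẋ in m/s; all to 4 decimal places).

phase 1: p=0.0719, T=0.530, ωT=1.787955, cosh=3.072259, sinh=2.904957; start (x,ẋ)=(0.130000, -0.181800) → end (x,ẋ)=(0.093848, 0.010836)
phase 2: p=0.2607, T=0.583, ωT=1.966750, cosh=3.643662, sinh=3.503751; start (x,ẋ)=(0.093848, 0.010836) → end (x,ẋ)=(-0.335997, -1.932689)

1 0.5300 0.0938 0.0108
2 1.1130 -0.3360 -1.9327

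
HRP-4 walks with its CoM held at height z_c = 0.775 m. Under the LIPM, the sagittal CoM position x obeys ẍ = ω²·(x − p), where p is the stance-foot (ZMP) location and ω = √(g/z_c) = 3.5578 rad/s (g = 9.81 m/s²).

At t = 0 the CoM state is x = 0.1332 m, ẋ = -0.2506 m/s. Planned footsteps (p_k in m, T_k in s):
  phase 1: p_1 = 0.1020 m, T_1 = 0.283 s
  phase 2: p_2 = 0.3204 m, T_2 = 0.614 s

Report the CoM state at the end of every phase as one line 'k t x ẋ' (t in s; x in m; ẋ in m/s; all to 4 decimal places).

phase 1: p=0.1020, T=0.283, ωT=1.006857, cosh=1.551176, sinh=1.185810; start (x,ẋ)=(0.133200, -0.250600) → end (x,ẋ)=(0.066872, -0.257096)
phase 2: p=0.3204, T=0.614, ωT=2.184489, cosh=4.499322, sinh=4.386787; start (x,ẋ)=(0.066872, -0.257096) → end (x,ẋ)=(-1.137304, -5.113646)

1 0.2830 0.0669 -0.2571
2 0.8970 -1.1373 -5.1136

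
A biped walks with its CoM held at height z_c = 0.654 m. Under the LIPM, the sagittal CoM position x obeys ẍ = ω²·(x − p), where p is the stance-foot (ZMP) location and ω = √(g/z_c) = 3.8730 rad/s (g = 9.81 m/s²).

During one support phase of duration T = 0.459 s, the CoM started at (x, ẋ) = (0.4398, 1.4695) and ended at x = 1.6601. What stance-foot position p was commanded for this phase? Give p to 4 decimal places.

ωT = 3.8730·0.459 = 1.777707; cosh(ωT) = 3.042650, sinh(ωT) = 2.873625
x(T) = p + (x₀−p)·cosh(ωT) + (ẋ₀/ω)·sinh(ωT) ⇒ p·(1 − cosh) = x(T) − x₀·cosh − (ẋ₀/ω)·sinh
numerator   = 1.6601 − (0.4398)·3.042650 − (1.4695/3.8730)·2.873625 = -0.768373
denominator = 1 − 3.042650 = -2.042650
p = -0.768373 / -2.042650 = 0.3762

p = 0.3762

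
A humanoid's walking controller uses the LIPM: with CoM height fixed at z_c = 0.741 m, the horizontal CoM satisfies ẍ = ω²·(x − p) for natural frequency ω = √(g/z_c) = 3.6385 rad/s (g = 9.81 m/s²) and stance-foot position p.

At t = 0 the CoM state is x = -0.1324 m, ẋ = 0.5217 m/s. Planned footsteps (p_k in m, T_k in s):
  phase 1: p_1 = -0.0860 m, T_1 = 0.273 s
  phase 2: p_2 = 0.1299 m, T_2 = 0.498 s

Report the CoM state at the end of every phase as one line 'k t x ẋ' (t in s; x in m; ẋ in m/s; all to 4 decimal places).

1 0.2730 0.0098 0.6043
2 0.7710 0.2473 0.5971

phase 1: p=-0.0860, T=0.273, ωT=0.993311, cosh=1.535254, sinh=1.164905; start (x,ẋ)=(-0.132400, 0.521700) → end (x,ẋ)=(0.009792, 0.604275)
phase 2: p=0.1299, T=0.498, ωT=1.811973, cosh=3.142923, sinh=2.979592; start (x,ẋ)=(0.009792, 0.604275) → end (x,ẋ)=(0.247255, 0.597071)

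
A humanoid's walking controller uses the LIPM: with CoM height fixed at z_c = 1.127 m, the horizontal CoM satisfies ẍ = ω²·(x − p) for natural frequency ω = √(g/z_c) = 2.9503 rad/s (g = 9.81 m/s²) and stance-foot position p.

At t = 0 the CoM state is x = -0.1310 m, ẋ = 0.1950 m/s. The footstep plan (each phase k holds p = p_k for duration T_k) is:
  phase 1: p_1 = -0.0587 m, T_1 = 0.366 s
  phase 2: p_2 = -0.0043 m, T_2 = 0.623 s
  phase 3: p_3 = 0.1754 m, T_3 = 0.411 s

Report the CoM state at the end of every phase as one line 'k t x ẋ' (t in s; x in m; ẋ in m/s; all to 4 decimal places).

1 0.3660 -0.0913 0.0424
2 0.9890 -0.2407 -0.6498
3 1.4000 -0.9235 -3.0702

phase 1: p=-0.0587, T=0.366, ωT=1.079810, cosh=1.641890, sinh=1.302230; start (x,ẋ)=(-0.131000, 0.195000) → end (x,ẋ)=(-0.091338, 0.042394)
phase 2: p=-0.0043, T=0.623, ωT=1.838037, cosh=3.221660, sinh=3.062530; start (x,ẋ)=(-0.091338, 0.042394) → end (x,ẋ)=(-0.240699, -0.649840)
phase 3: p=0.1754, T=0.411, ωT=1.212573, cosh=1.829778, sinh=1.532347; start (x,ẋ)=(-0.240699, -0.649840) → end (x,ẋ)=(-0.923488, -3.070200)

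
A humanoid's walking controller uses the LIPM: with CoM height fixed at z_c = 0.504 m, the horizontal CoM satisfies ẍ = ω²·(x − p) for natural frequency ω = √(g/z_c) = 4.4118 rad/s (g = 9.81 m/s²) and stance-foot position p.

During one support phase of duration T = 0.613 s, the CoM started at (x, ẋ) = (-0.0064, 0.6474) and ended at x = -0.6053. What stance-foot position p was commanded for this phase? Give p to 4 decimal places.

ωT = 4.4118·0.613 = 2.704433; cosh(ωT) = 7.506377, sinh(ωT) = 7.439469
x(T) = p + (x₀−p)·cosh(ωT) + (ẋ₀/ω)·sinh(ωT) ⇒ p·(1 − cosh) = x(T) − x₀·cosh − (ẋ₀/ω)·sinh
numerator   = -0.6053 − (-0.0064)·7.506377 − (0.6474/4.4118)·7.439469 = -1.648948
denominator = 1 − 7.506377 = -6.506377
p = -1.648948 / -6.506377 = 0.2534

p = 0.2534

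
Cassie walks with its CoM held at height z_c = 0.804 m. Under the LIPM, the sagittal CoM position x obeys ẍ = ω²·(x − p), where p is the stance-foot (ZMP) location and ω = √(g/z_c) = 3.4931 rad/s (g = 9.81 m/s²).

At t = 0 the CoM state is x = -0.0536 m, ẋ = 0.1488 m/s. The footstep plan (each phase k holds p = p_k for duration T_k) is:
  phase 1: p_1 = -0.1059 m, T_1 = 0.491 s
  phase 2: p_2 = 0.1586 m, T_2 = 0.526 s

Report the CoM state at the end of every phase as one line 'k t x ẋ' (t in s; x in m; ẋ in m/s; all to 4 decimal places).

1 0.4910 0.1587 0.9180
2 1.0170 0.9631 2.9564

phase 1: p=-0.1059, T=0.491, ωT=1.715112, cosh=2.868621, sinh=2.688677; start (x,ẋ)=(-0.053600, 0.148800) → end (x,ẋ)=(0.158662, 0.918043)
phase 2: p=0.1586, T=0.526, ωT=1.837371, cosh=3.219620, sinh=3.060384; start (x,ẋ)=(0.158662, 0.918043) → end (x,ẋ)=(0.963117, 2.956411)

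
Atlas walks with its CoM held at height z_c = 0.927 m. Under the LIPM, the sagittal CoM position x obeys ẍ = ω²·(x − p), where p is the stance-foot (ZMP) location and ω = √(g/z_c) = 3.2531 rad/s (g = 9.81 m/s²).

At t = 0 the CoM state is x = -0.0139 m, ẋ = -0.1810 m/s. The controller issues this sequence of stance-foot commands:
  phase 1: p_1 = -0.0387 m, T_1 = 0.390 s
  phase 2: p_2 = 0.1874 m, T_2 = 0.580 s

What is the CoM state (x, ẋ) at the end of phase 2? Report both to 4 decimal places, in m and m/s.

phase 1: p=-0.0387, T=0.390, ωT=1.268709, cosh=1.918726, sinh=1.637532; start (x,ẋ)=(-0.013900, -0.181000) → end (x,ẋ)=(-0.082227, -0.215179)
phase 2: p=0.1874, T=0.580, ωT=1.886798, cosh=3.374882, sinh=3.223326; start (x,ẋ)=(-0.082227, -0.215179) → end (x,ẋ)=(-0.935767, -3.553453)

x = -0.9358, ẋ = -3.5535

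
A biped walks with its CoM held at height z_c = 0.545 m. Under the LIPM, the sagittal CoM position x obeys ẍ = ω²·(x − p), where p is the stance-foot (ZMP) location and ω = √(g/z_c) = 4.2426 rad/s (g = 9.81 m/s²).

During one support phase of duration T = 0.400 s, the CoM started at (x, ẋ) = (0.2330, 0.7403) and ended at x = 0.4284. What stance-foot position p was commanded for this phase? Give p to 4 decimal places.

ωT = 4.2426·0.400 = 1.697040; cosh(ωT) = 2.820497, sinh(ωT) = 2.637272
x(T) = p + (x₀−p)·cosh(ωT) + (ẋ₀/ω)·sinh(ωT) ⇒ p·(1 − cosh) = x(T) − x₀·cosh − (ẋ₀/ω)·sinh
numerator   = 0.4284 − (0.2330)·2.820497 − (0.7403/4.2426)·2.637272 = -0.688959
denominator = 1 − 2.820497 = -1.820497
p = -0.688959 / -1.820497 = 0.3784

p = 0.3784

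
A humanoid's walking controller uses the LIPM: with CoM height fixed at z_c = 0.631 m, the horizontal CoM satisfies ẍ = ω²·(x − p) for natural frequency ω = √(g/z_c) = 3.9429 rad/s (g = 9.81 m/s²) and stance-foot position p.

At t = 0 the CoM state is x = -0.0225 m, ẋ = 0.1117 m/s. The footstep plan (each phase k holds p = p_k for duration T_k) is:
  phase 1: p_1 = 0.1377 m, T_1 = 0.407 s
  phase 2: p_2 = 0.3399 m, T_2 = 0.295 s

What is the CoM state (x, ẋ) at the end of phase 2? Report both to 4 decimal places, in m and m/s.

phase 1: p=0.1377, T=0.407, ωT=1.604760, cosh=2.588802, sinh=2.387864; start (x,ẋ)=(-0.022500, 0.111700) → end (x,ẋ)=(-0.209379, -1.219132)
phase 2: p=0.3399, T=0.295, ωT=1.163155, cosh=1.756257, sinh=1.443758; start (x,ẋ)=(-0.209379, -1.219132) → end (x,ẋ)=(-1.071181, -5.267932)

x = -1.0712, ẋ = -5.2679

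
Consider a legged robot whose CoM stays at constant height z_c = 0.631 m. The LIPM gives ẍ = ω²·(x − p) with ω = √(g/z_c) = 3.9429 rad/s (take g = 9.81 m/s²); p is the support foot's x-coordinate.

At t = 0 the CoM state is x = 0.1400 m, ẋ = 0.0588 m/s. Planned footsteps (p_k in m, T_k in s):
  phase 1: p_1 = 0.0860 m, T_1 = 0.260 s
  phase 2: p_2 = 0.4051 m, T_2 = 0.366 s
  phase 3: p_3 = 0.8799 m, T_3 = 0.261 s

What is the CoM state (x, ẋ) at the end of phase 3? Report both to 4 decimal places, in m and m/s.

x = -0.6346, ẋ = -5.2010

phase 1: p=0.0860, T=0.260, ωT=1.025154, cosh=1.573133, sinh=1.214392; start (x,ẋ)=(0.140000, 0.058800) → end (x,ẋ)=(0.189059, 0.351064)
phase 2: p=0.4051, T=0.366, ωT=1.443101, cosh=2.235000, sinh=1.998806; start (x,ẋ)=(0.189059, 0.351064) → end (x,ẋ)=(0.100217, -0.918008)
phase 3: p=0.8799, T=0.261, ωT=1.029097, cosh=1.577933, sinh=1.220604; start (x,ẋ)=(0.100217, -0.918008) → end (x,ẋ)=(-0.634576, -5.200952)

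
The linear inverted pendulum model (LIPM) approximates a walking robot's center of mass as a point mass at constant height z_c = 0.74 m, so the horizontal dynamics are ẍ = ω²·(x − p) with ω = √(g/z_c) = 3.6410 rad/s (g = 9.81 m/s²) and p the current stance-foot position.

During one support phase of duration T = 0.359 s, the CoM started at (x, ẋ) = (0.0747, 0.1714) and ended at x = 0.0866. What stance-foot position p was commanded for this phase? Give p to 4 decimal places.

p = 0.1446

ωT = 3.6410·0.359 = 1.307119; cosh(ωT) = 1.983055, sinh(ωT) = 1.712457
x(T) = p + (x₀−p)·cosh(ωT) + (ẋ₀/ω)·sinh(ωT) ⇒ p·(1 − cosh) = x(T) − x₀·cosh − (ẋ₀/ω)·sinh
numerator   = 0.0866 − (0.0747)·1.983055 − (0.1714/3.6410)·1.712457 = -0.142148
denominator = 1 − 1.983055 = -0.983055
p = -0.142148 / -0.983055 = 0.1446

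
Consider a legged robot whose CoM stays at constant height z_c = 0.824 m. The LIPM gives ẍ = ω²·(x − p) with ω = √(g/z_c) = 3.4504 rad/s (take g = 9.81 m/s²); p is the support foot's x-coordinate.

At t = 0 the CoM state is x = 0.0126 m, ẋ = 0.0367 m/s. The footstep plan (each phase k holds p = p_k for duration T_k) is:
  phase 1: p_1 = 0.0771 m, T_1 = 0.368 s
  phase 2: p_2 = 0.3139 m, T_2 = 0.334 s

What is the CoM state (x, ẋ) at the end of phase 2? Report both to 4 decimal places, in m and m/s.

x = -0.4052, ẋ = -2.2001

phase 1: p=0.0771, T=0.368, ωT=1.269747, cosh=1.920428, sinh=1.639525; start (x,ẋ)=(0.012600, 0.036700) → end (x,ẋ)=(-0.029329, -0.294398)
phase 2: p=0.3139, T=0.334, ωT=1.152434, cosh=1.740878, sinh=1.425010; start (x,ẋ)=(-0.029329, -0.294398) → end (x,ẋ)=(-0.405205, -2.200118)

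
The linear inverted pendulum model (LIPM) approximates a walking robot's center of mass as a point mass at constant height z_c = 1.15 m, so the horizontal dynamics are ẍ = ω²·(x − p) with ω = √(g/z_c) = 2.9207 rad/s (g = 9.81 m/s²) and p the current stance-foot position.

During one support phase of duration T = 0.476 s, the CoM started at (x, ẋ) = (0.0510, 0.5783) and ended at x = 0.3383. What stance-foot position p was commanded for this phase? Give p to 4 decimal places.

p = 0.1266

ωT = 2.9207·0.476 = 1.390253; cosh(ωT) = 2.132439, sinh(ωT) = 1.883427
x(T) = p + (x₀−p)·cosh(ωT) + (ẋ₀/ω)·sinh(ωT) ⇒ p·(1 − cosh) = x(T) − x₀·cosh − (ẋ₀/ω)·sinh
numerator   = 0.3383 − (0.0510)·2.132439 − (0.5783/2.9207)·1.883427 = -0.143374
denominator = 1 − 2.132439 = -1.132439
p = -0.143374 / -1.132439 = 0.1266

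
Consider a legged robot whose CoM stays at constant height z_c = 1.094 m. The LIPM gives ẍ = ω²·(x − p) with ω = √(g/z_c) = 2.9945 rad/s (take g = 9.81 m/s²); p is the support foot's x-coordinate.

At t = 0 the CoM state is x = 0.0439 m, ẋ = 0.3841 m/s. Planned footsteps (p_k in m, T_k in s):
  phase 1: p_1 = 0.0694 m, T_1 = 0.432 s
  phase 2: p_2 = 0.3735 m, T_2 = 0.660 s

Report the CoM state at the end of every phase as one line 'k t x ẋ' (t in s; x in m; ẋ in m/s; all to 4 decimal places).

phase 1: p=0.0694, T=0.432, ωT=1.293624, cosh=1.960125, sinh=1.685850; start (x,ẋ)=(0.043900, 0.384100) → end (x,ẋ)=(0.235658, 0.624153)
phase 2: p=0.3735, T=0.660, ωT=1.976370, cosh=3.677535, sinh=3.538964; start (x,ẋ)=(0.235658, 0.624153) → end (x,ẋ)=(0.604220, 0.834577)

1 0.4320 0.2357 0.6242
2 1.0920 0.6042 0.8346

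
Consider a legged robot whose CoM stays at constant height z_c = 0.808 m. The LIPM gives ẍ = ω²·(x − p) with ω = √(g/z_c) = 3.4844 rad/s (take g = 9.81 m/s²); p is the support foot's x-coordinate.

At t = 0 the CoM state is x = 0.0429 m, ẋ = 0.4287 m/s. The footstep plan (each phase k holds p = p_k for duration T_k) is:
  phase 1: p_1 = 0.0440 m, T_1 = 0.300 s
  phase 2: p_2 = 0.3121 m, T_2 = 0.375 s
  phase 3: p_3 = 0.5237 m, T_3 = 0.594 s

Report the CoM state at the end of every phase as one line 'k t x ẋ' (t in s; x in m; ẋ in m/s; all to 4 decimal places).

phase 1: p=0.0440, T=0.300, ωT=1.045320, cosh=1.597944, sinh=1.246365; start (x,ẋ)=(0.042900, 0.428700) → end (x,ẋ)=(0.195588, 0.680261)
phase 2: p=0.3121, T=0.375, ωT=1.306650, cosh=1.982252, sinh=1.711527; start (x,ẋ)=(0.195588, 0.680261) → end (x,ẋ)=(0.415285, 0.653611)
phase 3: p=0.5237, T=0.594, ωT=2.069734, cosh=4.024466, sinh=3.898246; start (x,ẋ)=(0.415285, 0.653611) → end (x,ẋ)=(0.818631, 1.157836)

1 0.3000 0.1956 0.6803
2 0.6750 0.4153 0.6536
3 1.2690 0.8186 1.1578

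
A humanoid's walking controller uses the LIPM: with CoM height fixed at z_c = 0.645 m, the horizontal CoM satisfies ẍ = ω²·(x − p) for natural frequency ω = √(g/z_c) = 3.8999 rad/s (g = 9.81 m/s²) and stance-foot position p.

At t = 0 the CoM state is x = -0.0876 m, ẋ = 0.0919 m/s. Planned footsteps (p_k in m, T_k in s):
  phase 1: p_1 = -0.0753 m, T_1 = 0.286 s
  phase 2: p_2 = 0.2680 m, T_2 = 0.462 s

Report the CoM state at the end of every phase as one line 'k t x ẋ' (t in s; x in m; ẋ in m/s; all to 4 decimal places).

1 0.2860 -0.0640 0.0899
2 0.7480 -0.6974 -3.5365

phase 1: p=-0.0753, T=0.286, ωT=1.115371, cosh=1.689247, sinh=1.361454; start (x,ẋ)=(-0.087600, 0.091900) → end (x,ẋ)=(-0.063995, 0.089935)
phase 2: p=0.2680, T=0.462, ωT=1.801754, cosh=3.112638, sinh=2.947629; start (x,ẋ)=(-0.063995, 0.089935) → end (x,ẋ)=(-0.697407, -3.536506)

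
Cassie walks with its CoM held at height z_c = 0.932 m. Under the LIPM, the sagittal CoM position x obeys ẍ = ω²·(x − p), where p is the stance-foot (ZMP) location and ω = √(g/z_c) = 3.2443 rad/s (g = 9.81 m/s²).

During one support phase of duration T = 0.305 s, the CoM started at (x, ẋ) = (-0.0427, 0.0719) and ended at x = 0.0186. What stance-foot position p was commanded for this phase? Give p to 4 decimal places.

ωT = 3.2443·0.305 = 0.989511; cosh(ωT) = 1.530839, sinh(ωT) = 1.159081
x(T) = p + (x₀−p)·cosh(ωT) + (ẋ₀/ω)·sinh(ωT) ⇒ p·(1 − cosh) = x(T) − x₀·cosh − (ẋ₀/ω)·sinh
numerator   = 0.0186 − (-0.0427)·1.530839 − (0.0719/3.2443)·1.159081 = 0.058279
denominator = 1 − 1.530839 = -0.530839
p = 0.058279 / -0.530839 = -0.1098

p = -0.1098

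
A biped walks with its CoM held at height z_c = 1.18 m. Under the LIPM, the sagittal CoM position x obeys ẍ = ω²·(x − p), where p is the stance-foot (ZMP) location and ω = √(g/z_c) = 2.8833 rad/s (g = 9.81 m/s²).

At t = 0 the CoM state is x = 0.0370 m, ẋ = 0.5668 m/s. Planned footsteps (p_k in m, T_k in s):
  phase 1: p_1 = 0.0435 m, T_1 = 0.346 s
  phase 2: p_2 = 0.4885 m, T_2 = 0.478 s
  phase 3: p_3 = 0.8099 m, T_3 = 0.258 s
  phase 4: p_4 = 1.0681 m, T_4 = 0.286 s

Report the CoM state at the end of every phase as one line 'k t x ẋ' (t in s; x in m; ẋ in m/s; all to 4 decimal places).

phase 1: p=0.0435, T=0.346, ωT=0.997622, cosh=1.540290, sinh=1.171535; start (x,ẋ)=(0.037000, 0.566800) → end (x,ẋ)=(0.263789, 0.851080)
phase 2: p=0.4885, T=0.478, ωT=1.378217, cosh=2.109925, sinh=1.857897; start (x,ẋ)=(0.263789, 0.851080) → end (x,ẋ)=(0.562782, 0.591965)
phase 3: p=0.8099, T=0.258, ωT=0.743891, cosh=1.289684, sinh=0.814423; start (x,ẋ)=(0.562782, 0.591965) → end (x,ẋ)=(0.658404, 0.183160)
phase 4: p=1.0681, T=0.286, ωT=0.824624, cosh=1.359711, sinh=0.921311; start (x,ẋ)=(0.658404, 0.183160) → end (x,ẋ)=(0.569558, -0.839278)

1 0.3460 0.2638 0.8511
2 0.8240 0.5628 0.5920
3 1.0820 0.6584 0.1832
4 1.3680 0.5696 -0.8393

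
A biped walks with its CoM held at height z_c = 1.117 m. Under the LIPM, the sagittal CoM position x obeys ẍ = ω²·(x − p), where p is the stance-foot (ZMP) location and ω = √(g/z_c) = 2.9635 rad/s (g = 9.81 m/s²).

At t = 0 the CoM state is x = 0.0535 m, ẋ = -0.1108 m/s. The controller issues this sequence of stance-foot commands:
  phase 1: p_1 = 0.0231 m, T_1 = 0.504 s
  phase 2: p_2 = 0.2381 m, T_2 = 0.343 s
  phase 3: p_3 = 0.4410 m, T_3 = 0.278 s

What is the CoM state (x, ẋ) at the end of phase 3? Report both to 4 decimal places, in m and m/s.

phase 1: p=0.0231, T=0.504, ωT=1.493604, cosh=2.338839, sinh=2.114277; start (x,ẋ)=(0.053500, -0.110800) → end (x,ẋ)=(0.015152, -0.068667)
phase 2: p=0.2381, T=0.343, ωT=1.016481, cosh=1.562659, sinh=1.200793; start (x,ẋ)=(0.015152, -0.068667) → end (x,ẋ)=(-0.138116, -0.900676)
phase 3: p=0.4410, T=0.278, ωT=0.823853, cosh=1.359001, sinh=0.920264; start (x,ẋ)=(-0.138116, -0.900676) → end (x,ẋ)=(-0.625709, -2.803386)

x = -0.6257, ẋ = -2.8034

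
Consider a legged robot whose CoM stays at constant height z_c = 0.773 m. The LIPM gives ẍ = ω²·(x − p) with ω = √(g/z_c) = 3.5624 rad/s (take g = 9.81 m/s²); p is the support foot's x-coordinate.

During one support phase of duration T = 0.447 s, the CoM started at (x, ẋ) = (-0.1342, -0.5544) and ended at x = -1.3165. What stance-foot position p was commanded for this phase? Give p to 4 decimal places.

p = 0.3888

ωT = 3.5624·0.447 = 1.592393; cosh(ωT) = 2.559467, sinh(ωT) = 2.356029
x(T) = p + (x₀−p)·cosh(ωT) + (ẋ₀/ω)·sinh(ωT) ⇒ p·(1 − cosh) = x(T) − x₀·cosh − (ẋ₀/ω)·sinh
numerator   = -1.3165 − (-0.1342)·2.559467 − (-0.5544/3.5624)·2.356029 = -0.606361
denominator = 1 − 2.559467 = -1.559467
p = -0.606361 / -1.559467 = 0.3888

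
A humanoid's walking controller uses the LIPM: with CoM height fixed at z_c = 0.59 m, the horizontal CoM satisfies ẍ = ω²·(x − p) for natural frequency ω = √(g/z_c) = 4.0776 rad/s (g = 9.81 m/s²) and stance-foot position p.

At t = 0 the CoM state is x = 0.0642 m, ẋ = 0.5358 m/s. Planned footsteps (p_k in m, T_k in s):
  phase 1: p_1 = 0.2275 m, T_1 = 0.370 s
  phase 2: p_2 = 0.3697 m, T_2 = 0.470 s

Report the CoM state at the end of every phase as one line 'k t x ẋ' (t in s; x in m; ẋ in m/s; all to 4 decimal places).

phase 1: p=0.2275, T=0.370, ωT=1.508712, cosh=2.371049, sinh=2.149855; start (x,ẋ)=(0.064200, 0.535800) → end (x,ẋ)=(0.122800, -0.161120)
phase 2: p=0.3697, T=0.470, ωT=1.916472, cosh=3.472031, sinh=3.324906; start (x,ẋ)=(0.122800, -0.161120) → end (x,ẋ)=(-0.618922, -3.906789)

1 0.3700 0.1228 -0.1611
2 0.8400 -0.6189 -3.9068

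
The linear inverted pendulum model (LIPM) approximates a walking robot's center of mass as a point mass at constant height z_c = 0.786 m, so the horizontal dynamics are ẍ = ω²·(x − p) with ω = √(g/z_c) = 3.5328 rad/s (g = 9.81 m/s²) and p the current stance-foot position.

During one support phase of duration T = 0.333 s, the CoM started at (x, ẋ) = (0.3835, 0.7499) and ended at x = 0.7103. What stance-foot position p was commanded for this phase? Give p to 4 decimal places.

p = 0.3637

ωT = 3.5328·0.333 = 1.176422; cosh(ωT) = 1.775566, sinh(ωT) = 1.467186
x(T) = p + (x₀−p)·cosh(ωT) + (ẋ₀/ω)·sinh(ωT) ⇒ p·(1 − cosh) = x(T) − x₀·cosh − (ẋ₀/ω)·sinh
numerator   = 0.7103 − (0.3835)·1.775566 − (0.7499/3.5328)·1.467186 = -0.282066
denominator = 1 − 1.775566 = -0.775566
p = -0.282066 / -0.775566 = 0.3637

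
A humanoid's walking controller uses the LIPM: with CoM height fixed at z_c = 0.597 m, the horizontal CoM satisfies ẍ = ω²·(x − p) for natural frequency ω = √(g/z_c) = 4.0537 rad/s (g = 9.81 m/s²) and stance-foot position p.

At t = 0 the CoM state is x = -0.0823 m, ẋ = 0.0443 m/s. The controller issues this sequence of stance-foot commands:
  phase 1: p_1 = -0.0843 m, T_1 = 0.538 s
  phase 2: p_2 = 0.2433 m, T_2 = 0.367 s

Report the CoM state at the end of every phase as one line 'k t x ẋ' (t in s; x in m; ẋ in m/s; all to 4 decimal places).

phase 1: p=-0.0843, T=0.538, ωT=2.180891, cosh=4.483565, sinh=4.370624; start (x,ẋ)=(-0.082300, 0.044300) → end (x,ẋ)=(-0.027569, 0.234056)
phase 2: p=0.2433, T=0.367, ωT=1.487708, cosh=2.326413, sinh=2.100524; start (x,ẋ)=(-0.027569, 0.234056) → end (x,ẋ)=(-0.265572, -1.761912)

1 0.5380 -0.0276 0.2341
2 0.9050 -0.2656 -1.7619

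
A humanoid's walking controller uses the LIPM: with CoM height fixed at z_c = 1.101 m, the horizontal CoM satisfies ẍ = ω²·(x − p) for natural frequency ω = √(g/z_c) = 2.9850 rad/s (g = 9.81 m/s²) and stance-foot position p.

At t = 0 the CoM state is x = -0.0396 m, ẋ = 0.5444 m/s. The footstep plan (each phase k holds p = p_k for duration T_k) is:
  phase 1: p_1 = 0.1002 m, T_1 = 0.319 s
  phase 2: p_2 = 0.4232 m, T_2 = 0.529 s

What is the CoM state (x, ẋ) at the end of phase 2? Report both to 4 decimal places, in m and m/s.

x = -0.1387, ẋ = -1.4019

phase 1: p=0.1002, T=0.319, ωT=0.952215, cosh=1.488664, sinh=1.102779; start (x,ẋ)=(-0.039600, 0.544400) → end (x,ẋ)=(0.093208, 0.350236)
phase 2: p=0.4232, T=0.529, ωT=1.579065, cosh=2.528293, sinh=2.322125; start (x,ẋ)=(0.093208, 0.350236) → end (x,ẋ)=(-0.138657, -1.401855)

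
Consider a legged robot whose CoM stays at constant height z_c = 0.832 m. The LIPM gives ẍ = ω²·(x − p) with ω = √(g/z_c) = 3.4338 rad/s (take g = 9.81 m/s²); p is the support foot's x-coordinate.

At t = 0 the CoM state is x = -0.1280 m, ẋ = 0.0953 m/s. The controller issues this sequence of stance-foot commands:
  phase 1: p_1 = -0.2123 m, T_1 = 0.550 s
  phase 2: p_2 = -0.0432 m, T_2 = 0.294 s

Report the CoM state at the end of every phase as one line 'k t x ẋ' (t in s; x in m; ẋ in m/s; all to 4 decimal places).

phase 1: p=-0.2123, T=0.550, ωT=1.888590, cosh=3.380663, sinh=3.229378; start (x,ẋ)=(-0.128000, 0.095300) → end (x,ẋ)=(0.162317, 1.256983)
phase 2: p=-0.0432, T=0.294, ωT=1.009537, cosh=1.554359, sinh=1.189972; start (x,ẋ)=(0.162317, 1.256983) → end (x,ẋ)=(0.711850, 2.793569)

1 0.5500 0.1623 1.2570
2 0.8440 0.7118 2.7936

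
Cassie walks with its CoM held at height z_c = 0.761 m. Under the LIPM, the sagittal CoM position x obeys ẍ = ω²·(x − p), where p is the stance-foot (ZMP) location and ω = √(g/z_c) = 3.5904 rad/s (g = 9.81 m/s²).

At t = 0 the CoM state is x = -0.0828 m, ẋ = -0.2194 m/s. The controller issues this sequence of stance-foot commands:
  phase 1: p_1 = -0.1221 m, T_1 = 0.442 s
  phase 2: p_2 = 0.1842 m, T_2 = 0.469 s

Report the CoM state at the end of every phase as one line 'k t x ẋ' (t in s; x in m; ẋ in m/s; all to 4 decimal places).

phase 1: p=-0.1221, T=0.442, ωT=1.586957, cosh=2.546698, sinh=2.342151; start (x,ẋ)=(-0.082800, -0.219400) → end (x,ẋ)=(-0.165138, -0.228262)
phase 2: p=0.1842, T=0.469, ωT=1.683898, cosh=2.786079, sinh=2.600430; start (x,ẋ)=(-0.165138, -0.228262) → end (x,ẋ)=(-0.954406, -3.897574)

1 0.4420 -0.1651 -0.2283
2 0.9110 -0.9544 -3.8976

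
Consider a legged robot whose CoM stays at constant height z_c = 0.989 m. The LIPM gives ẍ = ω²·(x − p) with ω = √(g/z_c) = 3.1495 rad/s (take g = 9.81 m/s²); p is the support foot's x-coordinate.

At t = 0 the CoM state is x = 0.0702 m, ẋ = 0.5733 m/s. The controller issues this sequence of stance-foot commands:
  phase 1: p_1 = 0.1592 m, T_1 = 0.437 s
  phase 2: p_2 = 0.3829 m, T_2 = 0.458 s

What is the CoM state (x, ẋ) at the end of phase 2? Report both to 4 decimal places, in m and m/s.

x = 0.6546, ẋ = 1.0730

phase 1: p=0.1592, T=0.437, ωT=1.376332, cosh=2.106425, sinh=1.853922; start (x,ẋ)=(0.070200, 0.573300) → end (x,ẋ)=(0.309195, 0.687949)
phase 2: p=0.3829, T=0.458, ωT=1.442471, cosh=2.233741, sinh=1.997398; start (x,ẋ)=(0.309195, 0.687949) → end (x,ẋ)=(0.654557, 1.073039)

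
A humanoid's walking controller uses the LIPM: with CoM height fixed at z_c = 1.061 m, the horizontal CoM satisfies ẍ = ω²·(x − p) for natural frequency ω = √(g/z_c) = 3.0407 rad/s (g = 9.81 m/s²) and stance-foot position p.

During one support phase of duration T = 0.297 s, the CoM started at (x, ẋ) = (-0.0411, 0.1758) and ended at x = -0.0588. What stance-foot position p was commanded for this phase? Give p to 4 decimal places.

p = 0.1361

ωT = 3.0407·0.297 = 0.903088; cosh(ωT) = 1.436263, sinh(ωT) = 1.030947
x(T) = p + (x₀−p)·cosh(ωT) + (ẋ₀/ω)·sinh(ωT) ⇒ p·(1 − cosh) = x(T) − x₀·cosh − (ẋ₀/ω)·sinh
numerator   = -0.0588 − (-0.0411)·1.436263 − (0.1758/3.0407)·1.030947 = -0.059374
denominator = 1 − 1.436263 = -0.436263
p = -0.059374 / -0.436263 = 0.1361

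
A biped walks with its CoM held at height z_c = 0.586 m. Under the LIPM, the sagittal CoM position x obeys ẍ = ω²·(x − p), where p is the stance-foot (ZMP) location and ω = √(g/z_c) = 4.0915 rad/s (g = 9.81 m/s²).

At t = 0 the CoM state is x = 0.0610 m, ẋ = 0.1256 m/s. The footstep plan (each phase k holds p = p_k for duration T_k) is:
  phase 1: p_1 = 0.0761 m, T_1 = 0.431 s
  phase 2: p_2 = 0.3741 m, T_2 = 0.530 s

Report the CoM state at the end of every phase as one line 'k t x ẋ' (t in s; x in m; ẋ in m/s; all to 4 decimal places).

phase 1: p=0.0761, T=0.431, ωT=1.763436, cosh=3.001950, sinh=2.830496; start (x,ẋ)=(0.061000, 0.125600) → end (x,ẋ)=(0.117661, 0.202172)
phase 2: p=0.3741, T=0.530, ωT=2.168495, cosh=4.429731, sinh=4.315382; start (x,ẋ)=(0.117661, 0.202172) → end (x,ẋ)=(-0.548623, -3.632225)

1 0.4310 0.1177 0.2022
2 0.9610 -0.5486 -3.6322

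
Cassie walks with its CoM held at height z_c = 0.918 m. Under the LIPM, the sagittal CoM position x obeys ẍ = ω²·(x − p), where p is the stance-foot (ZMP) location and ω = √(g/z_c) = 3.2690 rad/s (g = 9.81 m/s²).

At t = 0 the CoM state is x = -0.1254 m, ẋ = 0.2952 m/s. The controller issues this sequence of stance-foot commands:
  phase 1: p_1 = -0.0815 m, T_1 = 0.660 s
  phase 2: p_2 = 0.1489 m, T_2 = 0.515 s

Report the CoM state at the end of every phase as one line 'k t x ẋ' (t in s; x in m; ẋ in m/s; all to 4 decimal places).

phase 1: p=-0.0815, T=0.660, ωT=2.157540, cosh=4.382721, sinh=4.267112; start (x,ẋ)=(-0.125400, 0.295200) → end (x,ẋ)=(0.111431, 0.681410)
phase 2: p=0.1489, T=0.515, ωT=1.683535, cosh=2.785137, sinh=2.599420; start (x,ẋ)=(0.111431, 0.681410) → end (x,ẋ)=(0.586382, 1.579426)

1 0.6600 0.1114 0.6814
2 1.1750 0.5864 1.5794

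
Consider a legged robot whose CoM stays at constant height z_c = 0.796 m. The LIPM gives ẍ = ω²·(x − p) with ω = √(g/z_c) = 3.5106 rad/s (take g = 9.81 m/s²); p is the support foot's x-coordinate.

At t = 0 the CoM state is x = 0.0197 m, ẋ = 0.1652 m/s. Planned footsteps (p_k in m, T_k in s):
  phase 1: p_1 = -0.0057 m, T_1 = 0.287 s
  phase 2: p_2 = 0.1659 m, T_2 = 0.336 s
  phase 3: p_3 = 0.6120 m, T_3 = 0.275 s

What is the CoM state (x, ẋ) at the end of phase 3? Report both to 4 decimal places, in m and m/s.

phase 1: p=-0.0057, T=0.287, ωT=1.007542, cosh=1.551988, sinh=1.186873; start (x,ẋ)=(0.019700, 0.165200) → end (x,ẋ)=(0.089572, 0.362221)
phase 2: p=0.1659, T=0.336, ωT=1.179562, cosh=1.780181, sinh=1.472767; start (x,ẋ)=(0.089572, 0.362221) → end (x,ẋ)=(0.181981, 0.250179)
phase 3: p=0.6120, T=0.275, ωT=0.965415, cosh=1.503351, sinh=1.122526; start (x,ẋ)=(0.181981, 0.250179) → end (x,ẋ)=(0.045526, -1.318486)

x = 0.0455, ẋ = -1.3185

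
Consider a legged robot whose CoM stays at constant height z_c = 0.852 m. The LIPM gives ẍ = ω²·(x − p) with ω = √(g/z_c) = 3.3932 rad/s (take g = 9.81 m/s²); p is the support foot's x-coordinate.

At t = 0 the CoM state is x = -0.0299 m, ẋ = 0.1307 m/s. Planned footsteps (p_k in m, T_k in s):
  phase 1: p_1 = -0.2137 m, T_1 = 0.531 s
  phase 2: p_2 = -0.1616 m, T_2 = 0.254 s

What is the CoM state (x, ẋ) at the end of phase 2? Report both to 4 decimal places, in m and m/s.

phase 1: p=-0.2137, T=0.531, ωT=1.801789, cosh=3.112742, sinh=2.947739; start (x,ẋ)=(-0.029900, 0.130700) → end (x,ẋ)=(0.471964, 2.245252)
phase 2: p=-0.1616, T=0.254, ωT=0.861873, cosh=1.394980, sinh=0.972610; start (x,ẋ)=(0.471964, 2.245252) → end (x,ẋ)=(1.365777, 5.223008)

x = 1.3658, ẋ = 5.2230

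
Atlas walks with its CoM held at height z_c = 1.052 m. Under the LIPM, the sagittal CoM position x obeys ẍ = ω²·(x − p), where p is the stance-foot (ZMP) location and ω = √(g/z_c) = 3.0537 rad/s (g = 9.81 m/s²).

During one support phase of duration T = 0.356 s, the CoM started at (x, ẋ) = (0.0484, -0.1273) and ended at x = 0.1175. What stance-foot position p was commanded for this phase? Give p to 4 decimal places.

p = -0.1418

ωT = 3.0537·0.356 = 1.087117; cosh(ωT) = 1.651450, sinh(ωT) = 1.314263
x(T) = p + (x₀−p)·cosh(ωT) + (ẋ₀/ω)·sinh(ωT) ⇒ p·(1 − cosh) = x(T) − x₀·cosh − (ẋ₀/ω)·sinh
numerator   = 0.1175 − (0.0484)·1.651450 − (-0.1273/3.0537)·1.314263 = 0.092358
denominator = 1 − 1.651450 = -0.651450
p = 0.092358 / -0.651450 = -0.1418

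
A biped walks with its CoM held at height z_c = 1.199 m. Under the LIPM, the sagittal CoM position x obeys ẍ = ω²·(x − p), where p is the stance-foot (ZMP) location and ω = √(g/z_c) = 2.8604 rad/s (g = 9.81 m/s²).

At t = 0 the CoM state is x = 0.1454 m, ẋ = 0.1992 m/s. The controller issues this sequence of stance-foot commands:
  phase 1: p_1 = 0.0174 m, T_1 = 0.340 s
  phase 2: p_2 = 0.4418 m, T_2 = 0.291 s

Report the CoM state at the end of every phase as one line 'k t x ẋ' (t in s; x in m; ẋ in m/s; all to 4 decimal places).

phase 1: p=0.0174, T=0.340, ωT=0.972536, cosh=1.511383, sinh=1.133260; start (x,ẋ)=(0.145400, 0.199200) → end (x,ẋ)=(0.289778, 0.715989)
phase 2: p=0.4418, T=0.291, ωT=0.832376, cosh=1.366895, sinh=0.931880; start (x,ẋ)=(0.289778, 0.715989) → end (x,ẋ)=(0.467262, 0.573459)

1 0.3400 0.2898 0.7160
2 0.6310 0.4673 0.5735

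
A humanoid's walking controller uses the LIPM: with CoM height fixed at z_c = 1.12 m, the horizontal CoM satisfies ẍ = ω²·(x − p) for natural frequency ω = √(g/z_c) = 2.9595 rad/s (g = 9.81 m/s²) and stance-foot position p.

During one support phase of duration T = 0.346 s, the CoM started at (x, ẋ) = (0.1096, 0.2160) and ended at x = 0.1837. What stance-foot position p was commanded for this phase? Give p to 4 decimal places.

p = 0.1348

ωT = 2.9595·0.346 = 1.023987; cosh(ωT) = 1.571717, sinh(ωT) = 1.212557
x(T) = p + (x₀−p)·cosh(ωT) + (ẋ₀/ω)·sinh(ωT) ⇒ p·(1 − cosh) = x(T) − x₀·cosh − (ẋ₀/ω)·sinh
numerator   = 0.1837 − (0.1096)·1.571717 − (0.2160/2.9595)·1.212557 = -0.077059
denominator = 1 − 1.571717 = -0.571717
p = -0.077059 / -0.571717 = 0.1348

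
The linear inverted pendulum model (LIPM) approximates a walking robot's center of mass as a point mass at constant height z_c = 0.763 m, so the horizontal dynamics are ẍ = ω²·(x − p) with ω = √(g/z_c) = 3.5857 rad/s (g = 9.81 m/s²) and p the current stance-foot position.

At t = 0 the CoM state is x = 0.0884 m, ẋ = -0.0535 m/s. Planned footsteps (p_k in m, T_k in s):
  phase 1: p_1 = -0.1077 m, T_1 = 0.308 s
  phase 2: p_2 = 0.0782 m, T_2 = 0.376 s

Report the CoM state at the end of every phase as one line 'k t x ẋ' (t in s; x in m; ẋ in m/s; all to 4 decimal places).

1 0.3080 0.2006 0.8548
2 0.6840 0.7578 2.5447

phase 1: p=-0.1077, T=0.308, ωT=1.104396, cosh=1.674406, sinh=1.342995; start (x,ẋ)=(0.088400, -0.053500) → end (x,ẋ)=(0.200613, 0.854754)
phase 2: p=0.0782, T=0.376, ωT=1.348223, cosh=2.055140, sinh=1.795438; start (x,ẋ)=(0.200613, 0.854754) → end (x,ẋ)=(0.757770, 2.544721)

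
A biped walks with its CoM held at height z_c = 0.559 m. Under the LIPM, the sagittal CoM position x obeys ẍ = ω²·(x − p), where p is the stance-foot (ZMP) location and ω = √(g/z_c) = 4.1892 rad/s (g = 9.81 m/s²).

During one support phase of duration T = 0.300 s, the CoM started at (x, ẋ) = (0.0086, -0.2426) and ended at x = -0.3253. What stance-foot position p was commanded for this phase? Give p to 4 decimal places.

p = 0.2759

ωT = 4.1892·0.300 = 1.256760; cosh(ωT) = 1.899296, sinh(ωT) = 1.614722
x(T) = p + (x₀−p)·cosh(ωT) + (ẋ₀/ω)·sinh(ωT) ⇒ p·(1 − cosh) = x(T) − x₀·cosh − (ẋ₀/ω)·sinh
numerator   = -0.3253 − (0.0086)·1.899296 − (-0.2426/4.1892)·1.614722 = -0.248124
denominator = 1 − 1.899296 = -0.899296
p = -0.248124 / -0.899296 = 0.2759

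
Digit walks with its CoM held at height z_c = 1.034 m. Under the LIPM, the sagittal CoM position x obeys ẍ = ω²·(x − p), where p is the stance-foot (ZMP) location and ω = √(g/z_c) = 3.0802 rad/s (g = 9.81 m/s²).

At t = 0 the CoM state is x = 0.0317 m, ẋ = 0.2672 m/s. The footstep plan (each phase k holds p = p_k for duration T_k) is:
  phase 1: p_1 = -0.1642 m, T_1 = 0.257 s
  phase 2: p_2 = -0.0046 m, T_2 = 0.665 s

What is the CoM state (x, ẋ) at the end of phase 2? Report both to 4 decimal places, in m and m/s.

phase 1: p=-0.1642, T=0.257, ωT=0.791611, cosh=1.330032, sinh=0.876918; start (x,ẋ)=(0.031700, 0.267200) → end (x,ẋ)=(0.172424, 0.884527)
phase 2: p=-0.0046, T=0.665, ωT=2.048333, cosh=3.941956, sinh=3.813007; start (x,ẋ)=(0.172424, 0.884527) → end (x,ẋ)=(1.788183, 5.565878)

x = 1.7882, ẋ = 5.5659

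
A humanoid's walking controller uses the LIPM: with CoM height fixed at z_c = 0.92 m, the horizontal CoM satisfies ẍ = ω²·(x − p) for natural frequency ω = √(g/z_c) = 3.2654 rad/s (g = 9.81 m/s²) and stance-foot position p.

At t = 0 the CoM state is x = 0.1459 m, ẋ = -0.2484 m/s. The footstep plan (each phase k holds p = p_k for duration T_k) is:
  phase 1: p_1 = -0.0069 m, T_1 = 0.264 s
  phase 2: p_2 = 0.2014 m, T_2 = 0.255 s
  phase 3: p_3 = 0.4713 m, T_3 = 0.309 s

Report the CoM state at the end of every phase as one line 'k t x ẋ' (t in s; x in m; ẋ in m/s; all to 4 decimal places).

phase 1: p=-0.0069, T=0.264, ωT=0.862066, cosh=1.395168, sinh=0.972879; start (x,ẋ)=(0.145900, -0.248400) → end (x,ẋ)=(0.132274, 0.138861)
phase 2: p=0.2014, T=0.255, ωT=0.832677, cosh=1.367175, sinh=0.932291; start (x,ẋ)=(0.132274, 0.138861) → end (x,ẋ)=(0.146539, -0.020591)
phase 3: p=0.4713, T=0.309, ωT=1.009009, cosh=1.553730, sinh=1.189150; start (x,ẋ)=(0.146539, -0.020591) → end (x,ẋ)=(-0.040790, -1.293057)

1 0.2640 0.1323 0.1389
2 0.5190 0.1465 -0.0206
3 0.8280 -0.0408 -1.2931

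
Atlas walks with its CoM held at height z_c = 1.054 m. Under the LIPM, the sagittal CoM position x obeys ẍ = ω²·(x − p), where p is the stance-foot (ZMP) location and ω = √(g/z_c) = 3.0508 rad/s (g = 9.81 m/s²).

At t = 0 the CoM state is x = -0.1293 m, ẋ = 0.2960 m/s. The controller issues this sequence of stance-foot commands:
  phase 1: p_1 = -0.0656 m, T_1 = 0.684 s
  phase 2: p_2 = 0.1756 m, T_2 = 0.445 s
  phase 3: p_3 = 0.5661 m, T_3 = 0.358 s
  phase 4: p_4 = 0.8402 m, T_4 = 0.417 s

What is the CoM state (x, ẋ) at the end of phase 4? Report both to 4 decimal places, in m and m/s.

phase 1: p=-0.0656, T=0.684, ωT=2.086747, cosh=4.091375, sinh=3.967285; start (x,ẋ)=(-0.129300, 0.296000) → end (x,ẋ)=(0.058700, 0.440061)
phase 2: p=0.1756, T=0.445, ωT=1.357606, cosh=2.072076, sinh=1.814801; start (x,ẋ)=(0.058700, 0.440061) → end (x,ẋ)=(0.195149, 0.264613)
phase 3: p=0.5661, T=0.358, ωT=1.092186, cosh=1.658133, sinh=1.322651; start (x,ẋ)=(0.195149, 0.264613) → end (x,ẋ)=(0.065736, -1.058075)
phase 4: p=0.8402, T=0.417, ωT=1.272184, cosh=1.924428, sinh=1.644209; start (x,ẋ)=(0.065736, -1.058075) → end (x,ẋ)=(-1.220443, -5.921020)

x = -1.2204, ẋ = -5.9210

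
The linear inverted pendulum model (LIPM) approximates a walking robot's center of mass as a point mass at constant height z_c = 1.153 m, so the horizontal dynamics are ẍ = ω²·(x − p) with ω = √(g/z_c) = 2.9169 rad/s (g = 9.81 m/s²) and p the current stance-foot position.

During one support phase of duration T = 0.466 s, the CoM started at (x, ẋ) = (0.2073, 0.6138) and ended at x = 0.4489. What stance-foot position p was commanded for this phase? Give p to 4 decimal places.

p = 0.3385

ωT = 2.9169·0.466 = 1.359275; cosh(ωT) = 2.075109, sinh(ωT) = 1.818262
x(T) = p + (x₀−p)·cosh(ωT) + (ẋ₀/ω)·sinh(ωT) ⇒ p·(1 − cosh) = x(T) − x₀·cosh − (ẋ₀/ω)·sinh
numerator   = 0.4489 − (0.2073)·2.075109 − (0.6138/2.9169)·1.818262 = -0.363885
denominator = 1 − 2.075109 = -1.075109
p = -0.363885 / -1.075109 = 0.3385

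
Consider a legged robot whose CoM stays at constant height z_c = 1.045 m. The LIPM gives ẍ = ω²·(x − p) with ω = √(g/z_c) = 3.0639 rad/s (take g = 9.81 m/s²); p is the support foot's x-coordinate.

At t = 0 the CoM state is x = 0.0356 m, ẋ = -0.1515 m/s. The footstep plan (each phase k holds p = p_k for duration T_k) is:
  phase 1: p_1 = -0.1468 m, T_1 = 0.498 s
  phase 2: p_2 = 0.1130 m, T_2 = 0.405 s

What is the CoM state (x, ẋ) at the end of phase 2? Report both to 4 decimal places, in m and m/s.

x = 0.6908, ẋ = 1.9559

phase 1: p=-0.1468, T=0.498, ωT=1.525822, cosh=2.408183, sinh=2.190741; start (x,ẋ)=(0.035600, -0.151500) → end (x,ẋ)=(0.184127, 0.859467)
phase 2: p=0.1130, T=0.405, ωT=1.240879, cosh=1.873892, sinh=1.584762; start (x,ẋ)=(0.184127, 0.859467) → end (x,ẋ)=(0.690833, 1.955912)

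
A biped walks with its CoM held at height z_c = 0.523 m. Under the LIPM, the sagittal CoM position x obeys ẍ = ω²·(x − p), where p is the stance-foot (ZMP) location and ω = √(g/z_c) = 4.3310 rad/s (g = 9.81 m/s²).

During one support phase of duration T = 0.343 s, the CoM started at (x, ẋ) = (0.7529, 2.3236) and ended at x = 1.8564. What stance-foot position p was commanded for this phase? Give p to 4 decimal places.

p = 0.7686

ωT = 4.3310·0.343 = 1.485533; cosh(ωT) = 2.321850, sinh(ωT) = 2.095469
x(T) = p + (x₀−p)·cosh(ωT) + (ẋ₀/ω)·sinh(ωT) ⇒ p·(1 − cosh) = x(T) − x₀·cosh − (ẋ₀/ω)·sinh
numerator   = 1.8564 − (0.7529)·2.321850 − (2.3236/4.3310)·2.095469 = -1.015949
denominator = 1 − 2.321850 = -1.321850
p = -1.015949 / -1.321850 = 0.7686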